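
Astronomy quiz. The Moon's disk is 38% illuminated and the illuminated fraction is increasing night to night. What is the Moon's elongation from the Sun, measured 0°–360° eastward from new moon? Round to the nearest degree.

76°

Invert f = (1 − cos θ)/2 to get cos θ = 1 − 2(0.38) = 0.240, hence θ₀ = arccos 0.240 = 76.1°.
Waxing ⇒ before full, so θ = 76.1°.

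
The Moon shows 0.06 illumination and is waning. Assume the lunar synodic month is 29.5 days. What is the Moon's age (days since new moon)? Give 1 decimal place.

Invert f = (1 − cos θ)/2 to get cos θ = 1 − 2(0.06) = 0.880, hence θ₀ = arccos 0.880 = 28.4°.
Waning ⇒ past full, so θ = 360° − 28.4° = 331.6°.
At 360°/29.5 d per day, 331.6° corresponds to 27.18 days.

27.2 days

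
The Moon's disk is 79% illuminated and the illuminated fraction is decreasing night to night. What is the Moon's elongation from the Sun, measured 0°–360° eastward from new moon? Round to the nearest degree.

235°

Invert f = (1 − cos θ)/2 to get cos θ = 1 − 2(0.79) = -0.580, hence θ₀ = arccos -0.580 = 125.5°.
A waning Moon lies in 180°–360°, so θ = 360° − 125.5° = 234.5°.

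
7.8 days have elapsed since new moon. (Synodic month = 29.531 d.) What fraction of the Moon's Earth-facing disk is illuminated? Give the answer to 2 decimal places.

0.54

Phase angle: θ = 360°·(7.8 d)/(29.531 d) = 95.1°.
With cos θ = (-0.089), the lit fraction is (1 − (-0.089))/2 ≈ 0.544.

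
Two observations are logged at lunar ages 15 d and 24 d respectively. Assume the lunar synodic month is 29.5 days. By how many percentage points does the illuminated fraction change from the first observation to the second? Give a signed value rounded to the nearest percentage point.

-69 pp

θ₁ = 360° × 15/29.5 = 183.1°, f₁ = (1 − cos θ₁)/2 = 0.999.
θ₂ = 360° × 24/29.5 = 292.9°, f₂ = (1 − cos θ₂)/2 = 0.306.
Change = f₂ − f₁ = -0.694 → -69 percentage points.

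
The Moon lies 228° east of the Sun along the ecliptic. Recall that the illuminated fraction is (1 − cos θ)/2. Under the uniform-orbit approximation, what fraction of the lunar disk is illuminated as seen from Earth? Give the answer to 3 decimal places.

cos 228° = (-0.669), so f = (1 − (-0.669))/2 = 0.835.

0.835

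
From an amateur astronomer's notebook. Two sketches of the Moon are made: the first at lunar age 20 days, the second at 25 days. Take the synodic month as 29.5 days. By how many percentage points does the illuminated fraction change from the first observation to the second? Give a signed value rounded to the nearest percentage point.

First observation: θ = 360°·20/29.5 = 244.1°, so f = 0.719.
Second observation: θ = 305.1°, f = 0.213.
Δf = 0.213 − 0.719 = -0.506, i.e. -51 pp.

-51 pp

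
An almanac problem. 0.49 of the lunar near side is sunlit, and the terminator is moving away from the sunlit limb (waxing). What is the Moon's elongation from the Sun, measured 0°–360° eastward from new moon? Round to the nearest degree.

Invert f = (1 − cos θ)/2 to get cos θ = 1 − 2(0.49) = 0.020, hence θ₀ = arccos 0.020 = 88.9°.
Before full moon the principal value applies: θ = 88.9°.

89°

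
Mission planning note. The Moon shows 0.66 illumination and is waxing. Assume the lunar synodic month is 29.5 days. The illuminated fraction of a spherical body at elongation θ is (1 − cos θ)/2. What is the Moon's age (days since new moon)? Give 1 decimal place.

cos θ = 1 − 2f = -0.320, giving a principal value of 108.7°.
The Moon is waxing (0°–180°), so θ = 108.7° directly.
Age = 29.5 × 108.7°/360° ≈ 8.90 days.

8.9 days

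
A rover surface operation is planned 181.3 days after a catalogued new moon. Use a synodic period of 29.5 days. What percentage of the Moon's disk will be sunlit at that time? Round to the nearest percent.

20%

181.3 d spans 6 complete synodic months (6 × 29.5 = 177.00 d) plus 4.30 d.
Phase angle: θ = 360°·(4.30 d)/(29.5 d) = 52.5°.
Illuminated fraction = (1 − cos 52.5°)/2 = (1 − 0.609)/2 ≈ 0.195, so 20%.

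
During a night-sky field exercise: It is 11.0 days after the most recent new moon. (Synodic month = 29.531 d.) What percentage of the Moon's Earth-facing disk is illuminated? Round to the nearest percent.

85%

Elongation θ = 360° × 11.0/29.531 ≈ 134.1°.
Illuminated fraction = (1 − cos 134.1°)/2 = (1 − (-0.696))/2 ≈ 0.848, so 85%.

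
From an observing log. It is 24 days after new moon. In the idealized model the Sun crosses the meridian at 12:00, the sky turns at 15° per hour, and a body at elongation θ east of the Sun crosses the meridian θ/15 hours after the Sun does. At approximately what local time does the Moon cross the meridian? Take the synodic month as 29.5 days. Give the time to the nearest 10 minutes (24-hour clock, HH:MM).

07:30

Phase angle: θ = 360°·(24 d)/(29.5 d) = 292.9°.
The Moon trails the Sun by θ/15 = 292.9/15 ≈ 19.53 hours.
12:00 + 19.525 h ≈ 07:32 → 07:30 to the nearest ten minutes.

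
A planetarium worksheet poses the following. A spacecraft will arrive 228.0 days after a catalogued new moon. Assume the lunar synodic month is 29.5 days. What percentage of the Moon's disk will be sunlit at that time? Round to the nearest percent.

57%

228.0 d spans 7 complete synodic months (7 × 29.5 = 206.50 d) plus 21.50 d.
Elongation θ = 360° × 21.50/29.5 ≈ 262.4°.
With cos θ = (-0.133), the lit fraction is (1 − (-0.133))/2 ≈ 0.566, so 57%.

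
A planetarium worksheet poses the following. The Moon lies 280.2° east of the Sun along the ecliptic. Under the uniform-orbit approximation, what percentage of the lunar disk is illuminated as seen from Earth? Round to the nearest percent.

f = (1 − cos 280.2°)/2 = (1 − 0.177)/2 ≈ 0.411, i.e. 41%.

41%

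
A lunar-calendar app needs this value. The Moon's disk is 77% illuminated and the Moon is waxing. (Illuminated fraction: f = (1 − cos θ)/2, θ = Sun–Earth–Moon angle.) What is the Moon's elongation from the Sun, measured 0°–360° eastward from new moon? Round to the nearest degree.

From f = (1 − cos θ)/2: cos θ = 1 − 2×0.77 = -0.540; arccos → 122.7°.
Waxing ⇒ before full, so θ = 122.7°.

123°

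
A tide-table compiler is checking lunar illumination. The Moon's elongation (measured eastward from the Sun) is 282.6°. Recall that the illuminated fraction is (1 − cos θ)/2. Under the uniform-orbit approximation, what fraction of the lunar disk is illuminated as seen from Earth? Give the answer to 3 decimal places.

cos 282.6° = 0.218, so f = (1 − 0.218)/2 = 0.391.

0.391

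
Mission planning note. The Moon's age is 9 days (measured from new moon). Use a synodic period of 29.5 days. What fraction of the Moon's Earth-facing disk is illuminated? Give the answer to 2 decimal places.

Elongation θ = 360° × 9/29.5 ≈ 109.8°.
With cos θ = (-0.339), the lit fraction is (1 − (-0.339))/2 ≈ 0.670.

0.67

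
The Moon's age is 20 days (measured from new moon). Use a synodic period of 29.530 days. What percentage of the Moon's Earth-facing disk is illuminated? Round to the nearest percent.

Phase angle: θ = 360°·(20 d)/(29.530 d) = 243.8°.
cos 243.8° = (-0.441), so f = (1 − (-0.441))/2 = 0.721, so 72%.

72%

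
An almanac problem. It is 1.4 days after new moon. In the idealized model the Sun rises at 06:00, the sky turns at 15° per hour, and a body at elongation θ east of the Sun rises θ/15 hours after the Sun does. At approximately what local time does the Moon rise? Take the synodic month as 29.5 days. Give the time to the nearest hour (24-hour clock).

Phase angle: θ = 360°·(1.4 d)/(29.5 d) = 17.1°.
The Moon trails the Sun by θ/15 = 17.1/15 ≈ 1.14 hours.
06:00 + 1.14 h ≈ 07:08 → 07:00 to the nearest hour.

07:00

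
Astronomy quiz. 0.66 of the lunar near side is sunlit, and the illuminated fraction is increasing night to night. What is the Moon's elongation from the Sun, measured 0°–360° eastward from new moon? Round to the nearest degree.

109°

Invert f = (1 − cos θ)/2 to get cos θ = 1 − 2(0.66) = -0.320, hence θ₀ = arccos -0.320 = 108.7°.
Waxing ⇒ before full, so θ = 108.7°.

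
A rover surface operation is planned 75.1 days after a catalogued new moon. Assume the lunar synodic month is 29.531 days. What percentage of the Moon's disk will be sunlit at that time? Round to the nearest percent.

Reduce mod P: 75.1 − 2×29.531 = 16.04 d into the current lunation.
Phase angle: θ = 360°·(16.04 d)/(29.531 d) = 195.5°.
Illuminated fraction = (1 − cos 195.5°)/2 = (1 − (-0.964))/2 ≈ 0.982, so 98%.

98%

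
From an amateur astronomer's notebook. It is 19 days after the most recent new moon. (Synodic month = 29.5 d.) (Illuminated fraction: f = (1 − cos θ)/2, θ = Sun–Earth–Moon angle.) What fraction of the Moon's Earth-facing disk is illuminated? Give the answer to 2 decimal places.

The Moon has covered 19/29.5 of its cycle, so θ ≈ 360° × 19/29.5 = 231.9°.
With cos θ = (-0.618), the lit fraction is (1 − (-0.618))/2 ≈ 0.809.

0.81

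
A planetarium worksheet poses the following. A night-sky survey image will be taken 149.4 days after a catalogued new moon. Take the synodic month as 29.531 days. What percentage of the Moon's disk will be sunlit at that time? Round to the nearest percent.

3%

149.4/29.531 = 5.059 lunations, so 5 complete cycles and 1.75 d into the next.
The Moon has covered 1.75/29.531 of its cycle, so θ ≈ 360° × 1.75/29.531 = 21.3°.
cos 21.3° = 0.932, so f = (1 − 0.932)/2 = 0.034, so 3%.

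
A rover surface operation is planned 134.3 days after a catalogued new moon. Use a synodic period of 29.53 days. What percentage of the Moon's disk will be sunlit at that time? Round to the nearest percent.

Reduce mod P: 134.3 − 4×29.53 = 16.18 d into the current lunation.
The Moon has covered 16.18/29.53 of its cycle, so θ ≈ 360° × 16.18/29.53 = 197.3°.
Illuminated fraction = (1 − cos 197.3°)/2 = (1 − (-0.955))/2 ≈ 0.978, so 98%.

98%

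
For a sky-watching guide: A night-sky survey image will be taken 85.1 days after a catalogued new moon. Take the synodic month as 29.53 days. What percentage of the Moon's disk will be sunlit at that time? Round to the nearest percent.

13%

Reduce mod P: 85.1 − 2×29.53 = 26.04 d into the current lunation.
Phase angle: θ = 360°·(26.04 d)/(29.53 d) = 317.5°.
cos 317.5° = 0.737, so f = (1 − 0.737)/2 = 0.132, so 13%.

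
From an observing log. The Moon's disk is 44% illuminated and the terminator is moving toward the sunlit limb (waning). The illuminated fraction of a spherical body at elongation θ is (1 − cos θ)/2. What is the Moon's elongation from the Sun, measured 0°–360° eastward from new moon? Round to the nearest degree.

From f = (1 − cos θ)/2: cos θ = 1 − 2×0.44 = 0.120; arccos → 83.1°.
Waning ⇒ past full, so θ = 360° − 83.1° = 276.9°.

277°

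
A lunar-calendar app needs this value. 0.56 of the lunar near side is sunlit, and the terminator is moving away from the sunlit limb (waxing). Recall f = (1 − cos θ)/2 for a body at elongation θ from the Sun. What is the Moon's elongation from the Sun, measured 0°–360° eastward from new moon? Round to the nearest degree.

From f = (1 − cos θ)/2: cos θ = 1 − 2×0.56 = -0.120; arccos → 96.9°.
The Moon is waxing (0°–180°), so θ = 96.9° directly.

97°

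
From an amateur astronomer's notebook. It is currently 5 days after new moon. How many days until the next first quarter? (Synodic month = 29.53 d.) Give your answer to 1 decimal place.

First quarter occurs at elongation 90°, i.e. at age 29.53 × 90/360 = 7.383 d.
So 2.383 days remain (7.383 − 5).

2.4 days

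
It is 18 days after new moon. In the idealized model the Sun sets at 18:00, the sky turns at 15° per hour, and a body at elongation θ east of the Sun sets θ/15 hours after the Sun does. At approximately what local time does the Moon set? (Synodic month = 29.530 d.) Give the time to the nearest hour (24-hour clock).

Phase angle: θ = 360°·(18 d)/(29.530 d) = 219.4°.
At 15° of sky rotation per hour, 219.4° corresponds to a 14.63 h lag.
18:00 + 14.63 h ≈ 08:38 → 09:00 to the nearest hour.

09:00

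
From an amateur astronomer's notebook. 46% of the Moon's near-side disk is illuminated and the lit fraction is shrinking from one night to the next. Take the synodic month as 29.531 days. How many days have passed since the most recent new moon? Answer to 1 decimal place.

Invert f = (1 − cos θ)/2 to get cos θ = 1 − 2(0.46) = 0.080, hence θ₀ = arccos 0.080 = 85.4°.
Waning ⇒ past full, so θ = 360° − 85.4° = 274.6°.
That fraction of the synodic month is 274.6/360 × 29.531 d ≈ 22.52 d.

22.5 days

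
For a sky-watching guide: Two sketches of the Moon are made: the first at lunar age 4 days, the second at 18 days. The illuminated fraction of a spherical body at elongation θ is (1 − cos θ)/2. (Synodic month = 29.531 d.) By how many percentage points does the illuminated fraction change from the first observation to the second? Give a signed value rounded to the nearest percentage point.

θ₁ = 360° × 4/29.531 = 48.8°, f₁ = (1 − cos θ₁)/2 = 0.170.
θ₂ = 360° × 18/29.531 = 219.4°, f₂ = (1 − cos θ₂)/2 = 0.886.
Change = f₂ − f₁ = +0.716 → +72 percentage points.

+72 pp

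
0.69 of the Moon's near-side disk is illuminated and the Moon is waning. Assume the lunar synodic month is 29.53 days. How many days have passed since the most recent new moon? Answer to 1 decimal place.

20.3 days

Invert f = (1 − cos θ)/2 to get cos θ = 1 − 2(0.69) = -0.380, hence θ₀ = arccos -0.380 = 112.3°.
Waning ⇒ past full, so θ = 360° − 112.3° = 247.7°.
Age = 29.53 × 247.7°/360° ≈ 20.32 days.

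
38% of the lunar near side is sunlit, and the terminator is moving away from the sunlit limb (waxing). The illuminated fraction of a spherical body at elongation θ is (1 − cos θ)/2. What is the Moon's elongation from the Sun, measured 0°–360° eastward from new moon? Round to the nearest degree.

From f = (1 − cos θ)/2: cos θ = 1 − 2×0.38 = 0.240; arccos → 76.1°.
The Moon is waxing (0°–180°), so θ = 76.1° directly.

76°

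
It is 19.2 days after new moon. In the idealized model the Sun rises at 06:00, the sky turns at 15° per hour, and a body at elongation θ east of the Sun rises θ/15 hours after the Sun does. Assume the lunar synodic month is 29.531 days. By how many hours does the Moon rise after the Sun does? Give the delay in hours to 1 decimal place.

15.6 h

Phase angle: θ = 360°·(19.2 d)/(29.531 d) = 234.1°.
The Moon trails the Sun by θ/15 = 234.1/15 ≈ 15.60 hours.
So the Moon rises 15.60 h after the Sun.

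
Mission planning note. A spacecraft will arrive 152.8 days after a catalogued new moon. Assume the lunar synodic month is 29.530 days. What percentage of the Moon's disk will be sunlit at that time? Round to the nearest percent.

Reduce mod P: 152.8 − 5×29.530 = 5.15 d into the current lunation.
The Moon has covered 5.15/29.530 of its cycle, so θ ≈ 360° × 5.15/29.530 = 62.8°.
With cos θ = 0.457, the lit fraction is (1 − 0.457)/2 ≈ 0.271, so 27%.

27%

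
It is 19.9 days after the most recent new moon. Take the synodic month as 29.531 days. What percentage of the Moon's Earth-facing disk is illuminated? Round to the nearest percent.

Elongation θ = 360° × 19.9/29.531 ≈ 242.6°.
Illuminated fraction = (1 − cos 242.6°)/2 = (1 − (-0.460))/2 ≈ 0.730, so 73%.

73%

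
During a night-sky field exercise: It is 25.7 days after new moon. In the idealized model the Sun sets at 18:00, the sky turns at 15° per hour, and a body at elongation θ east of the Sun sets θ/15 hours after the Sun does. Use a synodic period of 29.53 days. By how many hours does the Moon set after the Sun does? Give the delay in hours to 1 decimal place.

Elongation θ = 360° × 25.7/29.53 ≈ 313.3°.
The Moon trails the Sun by θ/15 = 313.3/15 ≈ 20.89 hours.
So the Moon sets 20.89 h after the Sun.

20.9 h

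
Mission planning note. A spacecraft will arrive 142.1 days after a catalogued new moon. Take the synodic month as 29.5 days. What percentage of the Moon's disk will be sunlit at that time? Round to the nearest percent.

30%

Reduce mod P: 142.1 − 4×29.5 = 24.10 d into the current lunation.
Phase angle: θ = 360°·(24.10 d)/(29.5 d) = 294.1°.
Illuminated fraction = (1 − cos 294.1°)/2 = (1 − 0.408)/2 ≈ 0.296, so 30%.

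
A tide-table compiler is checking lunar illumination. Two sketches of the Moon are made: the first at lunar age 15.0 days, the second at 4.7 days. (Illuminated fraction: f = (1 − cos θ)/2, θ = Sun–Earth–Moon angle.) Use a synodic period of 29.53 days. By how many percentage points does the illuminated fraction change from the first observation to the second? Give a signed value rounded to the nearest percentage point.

θ₁ = 360° × 15.0/29.53 = 182.9°, f₁ = (1 − cos θ₁)/2 = 0.999.
θ₂ = 360° × 4.7/29.53 = 57.3°, f₂ = (1 − cos θ₂)/2 = 0.230.
Change = f₂ − f₁ = -0.770 → -77 percentage points.

-77 percentage points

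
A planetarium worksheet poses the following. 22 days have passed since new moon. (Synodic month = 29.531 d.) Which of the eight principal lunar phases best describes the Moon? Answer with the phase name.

At 22/29.531 of the cycle, θ ≈ 268° — the last quarter range.

last quarter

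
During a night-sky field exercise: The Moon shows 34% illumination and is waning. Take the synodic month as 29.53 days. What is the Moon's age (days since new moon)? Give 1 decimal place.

23.7 days

From f = (1 − cos θ)/2: cos θ = 1 − 2×0.34 = 0.320; arccos → 71.3°.
Waning ⇒ past full, so θ = 360° − 71.3° = 288.7°.
Age = 29.53 × 288.7°/360° ≈ 23.68 days.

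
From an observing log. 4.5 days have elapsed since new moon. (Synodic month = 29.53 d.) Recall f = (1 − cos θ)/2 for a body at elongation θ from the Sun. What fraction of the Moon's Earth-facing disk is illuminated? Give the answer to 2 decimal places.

The Moon has covered 4.5/29.53 of its cycle, so θ ≈ 360° × 4.5/29.53 = 54.9°.
cos 54.9° = 0.576, so f = (1 − 0.576)/2 = 0.212.

0.21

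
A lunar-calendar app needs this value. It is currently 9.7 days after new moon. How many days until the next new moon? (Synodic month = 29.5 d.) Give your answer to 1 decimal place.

19.8 days

The next new moon completes the synodic month: 29.5 − 9.7 = 19.800 days.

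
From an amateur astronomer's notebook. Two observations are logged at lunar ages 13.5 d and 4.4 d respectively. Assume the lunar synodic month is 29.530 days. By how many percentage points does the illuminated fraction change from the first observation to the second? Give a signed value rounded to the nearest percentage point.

θ₁ = 360° × 13.5/29.530 = 164.6°, f₁ = (1 − cos θ₁)/2 = 0.982.
θ₂ = 360° × 4.4/29.530 = 53.6°, f₂ = (1 − cos θ₂)/2 = 0.204.
Change = f₂ − f₁ = -0.778 → -78 percentage points.

-78 percentage points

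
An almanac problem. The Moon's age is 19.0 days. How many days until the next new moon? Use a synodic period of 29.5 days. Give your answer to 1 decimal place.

10.5 days

One full lunation from the last new moon is 29.5 d; remaining = 29.5 − 19.0 = 10.500 d.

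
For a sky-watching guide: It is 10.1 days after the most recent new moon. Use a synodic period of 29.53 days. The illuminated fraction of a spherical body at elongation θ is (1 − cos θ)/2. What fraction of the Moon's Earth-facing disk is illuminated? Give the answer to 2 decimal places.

Phase angle: θ = 360°·(10.1 d)/(29.53 d) = 123.1°.
With cos θ = (-0.547), the lit fraction is (1 − (-0.547))/2 ≈ 0.773.

0.77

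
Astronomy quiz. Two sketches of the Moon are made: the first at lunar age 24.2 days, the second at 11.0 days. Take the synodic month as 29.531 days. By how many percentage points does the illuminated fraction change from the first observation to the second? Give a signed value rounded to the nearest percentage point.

First observation: θ = 360°·24.2/29.531 = 295.0°, so f = 0.289.
Second observation: θ = 134.1°, f = 0.848.
Δf = 0.848 − 0.289 = +0.559, i.e. +56 pp.

+56 pp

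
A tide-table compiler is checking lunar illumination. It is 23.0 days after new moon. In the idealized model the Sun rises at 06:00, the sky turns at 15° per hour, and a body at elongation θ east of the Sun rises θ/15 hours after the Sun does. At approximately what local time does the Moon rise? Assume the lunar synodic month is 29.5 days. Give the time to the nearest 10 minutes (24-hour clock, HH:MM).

00:40

The Moon has covered 23.0/29.5 of its cycle, so θ ≈ 360° × 23.0/29.5 = 280.7°.
Delay after the Sun = 280.7° / (15°/h) ≈ 18.71 h.
06:00 + 18.712 h ≈ 00:43 → 00:40 to the nearest ten minutes.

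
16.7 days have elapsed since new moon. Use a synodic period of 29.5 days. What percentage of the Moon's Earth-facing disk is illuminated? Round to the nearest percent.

96%

Phase angle: θ = 360°·(16.7 d)/(29.5 d) = 203.8°.
cos 203.8° = (-0.915), so f = (1 − (-0.915))/2 = 0.957, so 96%.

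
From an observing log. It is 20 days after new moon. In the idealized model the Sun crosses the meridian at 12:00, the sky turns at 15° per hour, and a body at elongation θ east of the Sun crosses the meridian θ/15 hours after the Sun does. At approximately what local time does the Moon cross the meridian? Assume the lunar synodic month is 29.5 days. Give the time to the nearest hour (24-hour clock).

Phase angle: θ = 360°·(20 d)/(29.5 d) = 244.1°.
Delay after the Sun = 244.1° / (15°/h) ≈ 16.27 h.
12:00 + 16.27 h ≈ 04:16 → 04:00 to the nearest hour.

04:00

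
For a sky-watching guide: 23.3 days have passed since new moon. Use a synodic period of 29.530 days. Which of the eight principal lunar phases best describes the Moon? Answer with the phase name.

last quarter

θ ≈ 360° × 23.3/29.530 = 284°, which falls in the last quarter sector.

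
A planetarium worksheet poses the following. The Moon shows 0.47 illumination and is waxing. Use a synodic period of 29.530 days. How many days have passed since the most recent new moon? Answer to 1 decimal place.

7.1 days

Invert f = (1 − cos θ)/2 to get cos θ = 1 − 2(0.47) = 0.060, hence θ₀ = arccos 0.060 = 86.6°.
Waxing ⇒ before full, so θ = 86.6°.
That fraction of the synodic month is 86.6/360 × 29.530 d ≈ 7.10 d.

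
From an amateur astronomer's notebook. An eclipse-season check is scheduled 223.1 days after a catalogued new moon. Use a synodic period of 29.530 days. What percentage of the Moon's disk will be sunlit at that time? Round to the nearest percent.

223.1/29.530 = 7.555 lunations, so 7 complete cycles and 16.39 d into the next.
The Moon has covered 16.39/29.530 of its cycle, so θ ≈ 360° × 16.39/29.530 = 199.8°.
With cos θ = (-0.941), the lit fraction is (1 − (-0.941))/2 ≈ 0.970, so 97%.

97%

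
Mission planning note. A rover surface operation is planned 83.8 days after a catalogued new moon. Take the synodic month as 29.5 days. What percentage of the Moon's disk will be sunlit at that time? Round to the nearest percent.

23%

83.8/29.5 = 2.841 lunations, so 2 complete cycles and 24.80 d into the next.
Elongation θ = 360° × 24.80/29.5 ≈ 302.6°.
cos 302.6° = 0.539, so f = (1 − 0.539)/2 = 0.230, so 23%.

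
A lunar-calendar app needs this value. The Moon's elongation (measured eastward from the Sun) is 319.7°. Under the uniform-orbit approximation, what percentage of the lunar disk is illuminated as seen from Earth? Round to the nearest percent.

cos 319.7° = 0.763, so f = (1 − 0.763)/2 = 0.119, i.e. 12%.

12%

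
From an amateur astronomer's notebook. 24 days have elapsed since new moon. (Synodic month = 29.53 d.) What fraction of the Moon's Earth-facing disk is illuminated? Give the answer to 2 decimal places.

Elongation θ = 360° × 24/29.53 ≈ 292.6°.
With cos θ = 0.384, the lit fraction is (1 − 0.384)/2 ≈ 0.308.

0.31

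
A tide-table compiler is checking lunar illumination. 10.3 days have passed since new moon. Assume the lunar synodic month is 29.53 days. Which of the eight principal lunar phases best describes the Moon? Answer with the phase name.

At 10.3/29.53 of the cycle, θ ≈ 126° — the waxing gibbous range.

waxing gibbous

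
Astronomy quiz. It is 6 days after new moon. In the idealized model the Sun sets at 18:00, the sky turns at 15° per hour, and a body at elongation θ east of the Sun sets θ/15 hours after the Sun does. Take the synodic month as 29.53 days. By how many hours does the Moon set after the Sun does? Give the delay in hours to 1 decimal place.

4.9 h

The Moon has covered 6/29.53 of its cycle, so θ ≈ 360° × 6/29.53 = 73.1°.
The Moon trails the Sun by θ/15 = 73.1/15 ≈ 4.88 hours.
So the Moon sets 4.88 h after the Sun.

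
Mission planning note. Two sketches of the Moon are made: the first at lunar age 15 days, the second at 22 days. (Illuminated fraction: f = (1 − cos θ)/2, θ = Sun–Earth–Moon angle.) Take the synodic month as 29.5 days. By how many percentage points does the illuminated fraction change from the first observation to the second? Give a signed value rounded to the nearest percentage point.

First observation: θ = 360°·15/29.5 = 183.1°, so f = 0.999.
Second observation: θ = 268.5°, f = 0.513.
Δf = 0.513 − 0.999 = -0.486, i.e. -49 pp.

-49 pp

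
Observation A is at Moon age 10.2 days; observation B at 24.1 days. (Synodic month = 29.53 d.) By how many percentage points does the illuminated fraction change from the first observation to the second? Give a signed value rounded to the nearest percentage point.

-48 percentage points

First observation: θ = 360°·10.2/29.53 = 124.3°, so f = 0.782.
Second observation: θ = 293.8°, f = 0.298.
Δf = 0.298 − 0.782 = -0.484, i.e. -48 pp.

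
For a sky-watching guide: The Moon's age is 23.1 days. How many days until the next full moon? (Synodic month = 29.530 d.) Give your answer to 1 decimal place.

Full moon occurs at elongation 180°, i.e. at age 29.530 × 180/360 = 14.765 d.
Already past this cycle's full moon; the next is at 14.765 + 29.530 = 44.295 d, so 44.295 − 23.1 = 21.195 days.

21.2 days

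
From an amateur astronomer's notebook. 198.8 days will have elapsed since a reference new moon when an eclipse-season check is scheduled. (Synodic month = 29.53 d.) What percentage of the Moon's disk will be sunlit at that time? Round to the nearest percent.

56%

198.8/29.53 = 6.732 lunations, so 6 complete cycles and 21.62 d into the next.
Phase angle: θ = 360°·(21.62 d)/(29.53 d) = 263.6°.
cos 263.6° = (-0.112), so f = (1 − (-0.112))/2 = 0.556, so 56%.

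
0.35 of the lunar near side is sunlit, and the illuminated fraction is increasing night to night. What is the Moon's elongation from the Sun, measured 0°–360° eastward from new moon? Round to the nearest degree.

cos θ = 1 − 2f = 0.300, giving a principal value of 72.5°.
Before full moon the principal value applies: θ = 72.5°.

73°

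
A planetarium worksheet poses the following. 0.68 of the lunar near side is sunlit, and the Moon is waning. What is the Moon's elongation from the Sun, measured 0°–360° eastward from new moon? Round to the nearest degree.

From f = (1 − cos θ)/2: cos θ = 1 − 2×0.68 = -0.360; arccos → 111.1°.
Since the Moon is past full (waning), take the reflex angle: θ = 360° − 111.1° = 248.9°.

249°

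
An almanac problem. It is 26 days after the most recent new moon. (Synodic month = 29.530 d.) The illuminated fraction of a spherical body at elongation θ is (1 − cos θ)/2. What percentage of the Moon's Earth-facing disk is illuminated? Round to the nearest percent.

Elongation θ = 360° × 26/29.530 ≈ 317.0°.
With cos θ = 0.731, the lit fraction is (1 − 0.731)/2 ≈ 0.135, so 13%.

13%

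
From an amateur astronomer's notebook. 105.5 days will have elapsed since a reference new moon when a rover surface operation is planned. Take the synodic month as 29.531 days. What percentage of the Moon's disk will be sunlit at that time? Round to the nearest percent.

95%

105.5/29.531 = 3.573 lunations, so 3 complete cycles and 16.91 d into the next.
Phase angle: θ = 360°·(16.91 d)/(29.531 d) = 206.1°.
cos 206.1° = (-0.898), so f = (1 − (-0.898))/2 = 0.949, so 95%.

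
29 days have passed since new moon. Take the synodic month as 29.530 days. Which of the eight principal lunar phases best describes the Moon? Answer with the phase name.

At 29/29.530 of the cycle, θ ≈ 354° — the new moon range.

new moon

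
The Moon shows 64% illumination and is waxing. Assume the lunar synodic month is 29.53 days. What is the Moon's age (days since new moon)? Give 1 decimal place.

Invert f = (1 − cos θ)/2 to get cos θ = 1 − 2(0.64) = -0.280, hence θ₀ = arccos -0.280 = 106.3°.
Before full moon the principal value applies: θ = 106.3°.
That fraction of the synodic month is 106.3/360 × 29.53 d ≈ 8.72 d.

8.7 days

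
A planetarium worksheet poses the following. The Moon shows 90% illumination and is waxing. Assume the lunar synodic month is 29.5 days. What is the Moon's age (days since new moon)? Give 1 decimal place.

11.7 days

cos θ = 1 − 2f = -0.800, giving a principal value of 143.1°.
The Moon is waxing (0°–180°), so θ = 143.1° directly.
At 360°/29.5 d per day, 143.1° corresponds to 11.73 days.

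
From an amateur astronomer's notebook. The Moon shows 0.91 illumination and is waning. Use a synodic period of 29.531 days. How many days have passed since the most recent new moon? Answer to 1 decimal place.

17.6 days

Invert f = (1 − cos θ)/2 to get cos θ = 1 − 2(0.91) = -0.820, hence θ₀ = arccos -0.820 = 145.1°.
Waning ⇒ past full, so θ = 360° − 145.1° = 214.9°.
Age = 29.531 × 214.9°/360° ≈ 17.63 days.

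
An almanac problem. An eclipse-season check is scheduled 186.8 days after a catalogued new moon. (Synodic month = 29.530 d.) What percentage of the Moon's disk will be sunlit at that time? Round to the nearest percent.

186.8 d spans 6 complete synodic months (6 × 29.530 = 177.18 d) plus 9.62 d.
The Moon has covered 9.62/29.530 of its cycle, so θ ≈ 360° × 9.62/29.530 = 117.3°.
With cos θ = (-0.458), the lit fraction is (1 − (-0.458))/2 ≈ 0.729, so 73%.

73%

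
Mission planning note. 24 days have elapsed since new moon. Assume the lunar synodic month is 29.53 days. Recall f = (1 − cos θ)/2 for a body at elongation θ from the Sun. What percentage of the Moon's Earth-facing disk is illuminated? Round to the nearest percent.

Phase angle: θ = 360°·(24 d)/(29.53 d) = 292.6°.
Illuminated fraction = (1 − cos 292.6°)/2 = (1 − 0.384)/2 ≈ 0.308, so 31%.

31%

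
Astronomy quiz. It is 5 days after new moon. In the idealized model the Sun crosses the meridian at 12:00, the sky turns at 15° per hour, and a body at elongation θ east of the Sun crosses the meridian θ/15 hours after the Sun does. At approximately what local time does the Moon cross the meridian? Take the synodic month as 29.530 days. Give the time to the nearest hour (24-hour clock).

16:00

The Moon has covered 5/29.530 of its cycle, so θ ≈ 360° × 5/29.530 = 61.0°.
At 15° of sky rotation per hour, 61.0° corresponds to a 4.06 h lag.
12:00 + 4.06 h ≈ 16:04 → 16:00 to the nearest hour.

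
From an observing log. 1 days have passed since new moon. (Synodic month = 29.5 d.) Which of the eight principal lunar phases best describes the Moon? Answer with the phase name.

new moon

θ ≈ 360° × 1/29.5 = 12°, which falls in the new moon sector.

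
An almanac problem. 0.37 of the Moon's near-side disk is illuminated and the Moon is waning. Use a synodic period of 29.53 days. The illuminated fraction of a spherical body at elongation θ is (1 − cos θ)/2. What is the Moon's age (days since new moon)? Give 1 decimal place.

23.4 days

cos θ = 1 − 2f = 0.260, giving a principal value of 74.9°.
Waning ⇒ past full, so θ = 360° − 74.9° = 285.1°.
That fraction of the synodic month is 285.1/360 × 29.53 d ≈ 23.38 d.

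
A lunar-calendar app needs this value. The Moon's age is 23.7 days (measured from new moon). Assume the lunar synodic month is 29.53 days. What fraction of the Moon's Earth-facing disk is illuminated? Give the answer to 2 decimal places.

The Moon has covered 23.7/29.53 of its cycle, so θ ≈ 360° × 23.7/29.53 = 288.9°.
With cos θ = 0.324, the lit fraction is (1 − 0.324)/2 ≈ 0.338.

0.34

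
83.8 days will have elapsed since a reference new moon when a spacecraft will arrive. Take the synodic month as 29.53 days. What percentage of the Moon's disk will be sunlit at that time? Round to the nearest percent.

83.8/29.53 = 2.838 lunations, so 2 complete cycles and 24.74 d into the next.
The Moon has covered 24.74/29.53 of its cycle, so θ ≈ 360° × 24.74/29.53 = 301.6°.
cos 301.6° = 0.524, so f = (1 − 0.524)/2 = 0.238, so 24%.

24%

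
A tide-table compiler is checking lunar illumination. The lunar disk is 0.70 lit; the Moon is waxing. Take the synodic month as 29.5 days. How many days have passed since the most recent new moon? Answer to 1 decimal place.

Invert f = (1 − cos θ)/2 to get cos θ = 1 − 2(0.70) = -0.400, hence θ₀ = arccos -0.400 = 113.6°.
The Moon is waxing (0°–180°), so θ = 113.6° directly.
Age = 29.5 × 113.6°/360° ≈ 9.31 days.

9.3 days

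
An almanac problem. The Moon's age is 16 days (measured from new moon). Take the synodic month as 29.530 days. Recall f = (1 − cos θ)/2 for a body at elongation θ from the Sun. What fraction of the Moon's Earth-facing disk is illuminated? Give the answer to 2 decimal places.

Elongation θ = 360° × 16/29.530 ≈ 195.1°.
With cos θ = (-0.966), the lit fraction is (1 − (-0.966))/2 ≈ 0.983.

0.98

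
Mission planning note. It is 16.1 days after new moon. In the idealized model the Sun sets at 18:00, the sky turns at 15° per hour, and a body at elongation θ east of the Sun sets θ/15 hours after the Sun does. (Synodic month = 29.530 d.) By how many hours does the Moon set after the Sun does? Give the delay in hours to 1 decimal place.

13.1 h

The Moon has covered 16.1/29.530 of its cycle, so θ ≈ 360° × 16.1/29.530 = 196.3°.
Delay after the Sun = 196.3° / (15°/h) ≈ 13.08 h.
So the Moon sets 13.08 h after the Sun.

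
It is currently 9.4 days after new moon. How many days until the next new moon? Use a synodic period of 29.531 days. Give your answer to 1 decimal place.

20.1 days

One full lunation from the last new moon is 29.531 d; remaining = 29.531 − 9.4 = 20.131 d.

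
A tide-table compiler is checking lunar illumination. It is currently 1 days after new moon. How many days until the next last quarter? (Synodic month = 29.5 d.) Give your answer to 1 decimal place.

Last quarter occurs at elongation 270°, i.e. at age 29.5 × 270/360 = 22.125 d.
So 21.125 days remain (22.125 − 1).

21.1 days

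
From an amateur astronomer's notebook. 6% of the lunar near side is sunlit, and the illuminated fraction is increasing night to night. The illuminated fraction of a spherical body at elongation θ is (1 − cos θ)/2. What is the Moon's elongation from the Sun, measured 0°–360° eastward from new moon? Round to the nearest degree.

28°

Invert f = (1 − cos θ)/2 to get cos θ = 1 − 2(0.06) = 0.880, hence θ₀ = arccos 0.880 = 28.4°.
Waxing ⇒ before full, so θ = 28.4°.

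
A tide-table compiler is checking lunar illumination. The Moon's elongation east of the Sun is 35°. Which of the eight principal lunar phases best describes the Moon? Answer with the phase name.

The waxing crescent sector spans roughly 22°–68°; 35° falls inside it.

waxing crescent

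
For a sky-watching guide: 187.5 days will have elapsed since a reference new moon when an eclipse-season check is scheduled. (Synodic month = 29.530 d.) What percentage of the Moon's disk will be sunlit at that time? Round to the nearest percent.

187.5/29.530 = 6.349 lunations, so 6 complete cycles and 10.32 d into the next.
Elongation θ = 360° × 10.32/29.530 ≈ 125.8°.
cos 125.8° = (-0.585), so f = (1 − (-0.585))/2 = 0.793, so 79%.

79%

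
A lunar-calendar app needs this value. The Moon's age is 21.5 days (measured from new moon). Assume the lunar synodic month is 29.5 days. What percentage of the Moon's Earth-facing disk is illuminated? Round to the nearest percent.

The Moon has covered 21.5/29.5 of its cycle, so θ ≈ 360° × 21.5/29.5 = 262.4°.
With cos θ = (-0.133), the lit fraction is (1 − (-0.133))/2 ≈ 0.566, so 57%.

57%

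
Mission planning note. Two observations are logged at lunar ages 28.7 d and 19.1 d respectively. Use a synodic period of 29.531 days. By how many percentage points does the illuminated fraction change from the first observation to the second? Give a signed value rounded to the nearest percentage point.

+79 percentage points

First observation: θ = 360°·28.7/29.531 = 349.9°, so f = 0.008.
Second observation: θ = 232.8°, f = 0.802.
Δf = 0.802 − 0.008 = +0.794, i.e. +79 pp.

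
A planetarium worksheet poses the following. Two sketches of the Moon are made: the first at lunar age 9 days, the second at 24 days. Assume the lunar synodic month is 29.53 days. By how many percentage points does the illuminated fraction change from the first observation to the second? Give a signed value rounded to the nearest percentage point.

θ₁ = 360° × 9/29.53 = 109.7°, f₁ = (1 − cos θ₁)/2 = 0.669.
θ₂ = 360° × 24/29.53 = 292.6°, f₂ = (1 − cos θ₂)/2 = 0.308.
Change = f₂ − f₁ = -0.361 → -36 percentage points.

-36 percentage points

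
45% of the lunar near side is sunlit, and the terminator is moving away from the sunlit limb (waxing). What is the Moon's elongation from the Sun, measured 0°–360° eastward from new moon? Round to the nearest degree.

84°

Invert f = (1 − cos θ)/2 to get cos θ = 1 − 2(0.45) = 0.100, hence θ₀ = arccos 0.100 = 84.3°.
Before full moon the principal value applies: θ = 84.3°.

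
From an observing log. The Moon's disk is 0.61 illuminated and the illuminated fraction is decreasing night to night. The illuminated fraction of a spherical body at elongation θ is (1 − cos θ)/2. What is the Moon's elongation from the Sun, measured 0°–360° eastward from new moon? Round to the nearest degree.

257°

cos θ = 1 − 2f = -0.220, giving a principal value of 102.7°.
Waning ⇒ past full, so θ = 360° − 102.7° = 257.3°.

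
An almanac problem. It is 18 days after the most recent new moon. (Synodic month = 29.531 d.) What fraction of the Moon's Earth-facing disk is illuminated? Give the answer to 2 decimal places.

Elongation θ = 360° × 18/29.531 ≈ 219.4°.
cos 219.4° = (-0.772), so f = (1 − (-0.772))/2 = 0.886.

0.89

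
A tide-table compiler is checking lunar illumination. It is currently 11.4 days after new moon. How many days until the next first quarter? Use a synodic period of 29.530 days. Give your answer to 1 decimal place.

First quarter is 0.25 of the way through the cycle: age 0.25 × 29.530 = 7.383 d.
This lunation's first quarter (7.383 d) has passed, so add one period: 36.913 − 11.4 = 25.513 days.

25.5 days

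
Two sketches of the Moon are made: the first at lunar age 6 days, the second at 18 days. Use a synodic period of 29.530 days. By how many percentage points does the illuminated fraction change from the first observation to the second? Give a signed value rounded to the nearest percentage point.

θ₁ = 360° × 6/29.530 = 73.1°, f₁ = (1 − cos θ₁)/2 = 0.355.
θ₂ = 360° × 18/29.530 = 219.4°, f₂ = (1 − cos θ₂)/2 = 0.886.
Change = f₂ − f₁ = +0.531 → +53 percentage points.

+53 percentage points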